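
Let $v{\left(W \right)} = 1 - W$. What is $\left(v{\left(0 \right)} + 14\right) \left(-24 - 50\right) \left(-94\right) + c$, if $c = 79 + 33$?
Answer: $104452$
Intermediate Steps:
$c = 112$
$\left(v{\left(0 \right)} + 14\right) \left(-24 - 50\right) \left(-94\right) + c = \left(\left(1 - 0\right) + 14\right) \left(-24 - 50\right) \left(-94\right) + 112 = \left(\left(1 + 0\right) + 14\right) \left(-74\right) \left(-94\right) + 112 = \left(1 + 14\right) \left(-74\right) \left(-94\right) + 112 = 15 \left(-74\right) \left(-94\right) + 112 = \left(-1110\right) \left(-94\right) + 112 = 104340 + 112 = 104452$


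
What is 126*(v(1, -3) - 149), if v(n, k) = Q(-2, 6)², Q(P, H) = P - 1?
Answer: -17640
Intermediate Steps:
Q(P, H) = -1 + P
v(n, k) = 9 (v(n, k) = (-1 - 2)² = (-3)² = 9)
126*(v(1, -3) - 149) = 126*(9 - 149) = 126*(-140) = -17640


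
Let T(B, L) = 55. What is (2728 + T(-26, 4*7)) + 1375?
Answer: 4158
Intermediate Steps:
(2728 + T(-26, 4*7)) + 1375 = (2728 + 55) + 1375 = 2783 + 1375 = 4158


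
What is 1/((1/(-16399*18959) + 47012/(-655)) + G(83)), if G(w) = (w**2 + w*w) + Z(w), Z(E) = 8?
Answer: 203645159855/2792835736729683 ≈ 7.2917e-5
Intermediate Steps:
G(w) = 8 + 2*w**2 (G(w) = (w**2 + w*w) + 8 = (w**2 + w**2) + 8 = 2*w**2 + 8 = 8 + 2*w**2)
1/((1/(-16399*18959) + 47012/(-655)) + G(83)) = 1/((1/(-16399*18959) + 47012/(-655)) + (8 + 2*83**2)) = 1/((-1/16399*1/18959 + 47012*(-1/655)) + (8 + 2*6889)) = 1/((-1/310908641 - 47012/655) + (8 + 13778)) = 1/(-14616437031347/203645159855 + 13786) = 1/(2792835736729683/203645159855) = 203645159855/2792835736729683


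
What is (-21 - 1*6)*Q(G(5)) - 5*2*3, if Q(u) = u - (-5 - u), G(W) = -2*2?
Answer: 51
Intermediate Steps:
G(W) = -4
Q(u) = 5 + 2*u (Q(u) = u + (5 + u) = 5 + 2*u)
(-21 - 1*6)*Q(G(5)) - 5*2*3 = (-21 - 1*6)*(5 + 2*(-4)) - 5*2*3 = (-21 - 6)*(5 - 8) - 10*3 = -27*(-3) - 30 = 81 - 30 = 51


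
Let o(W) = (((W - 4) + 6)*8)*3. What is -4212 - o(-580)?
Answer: 9660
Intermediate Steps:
o(W) = 48 + 24*W (o(W) = (((-4 + W) + 6)*8)*3 = ((2 + W)*8)*3 = (16 + 8*W)*3 = 48 + 24*W)
-4212 - o(-580) = -4212 - (48 + 24*(-580)) = -4212 - (48 - 13920) = -4212 - 1*(-13872) = -4212 + 13872 = 9660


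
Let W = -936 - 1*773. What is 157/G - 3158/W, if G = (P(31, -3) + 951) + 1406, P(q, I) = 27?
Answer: 7796985/4074256 ≈ 1.9137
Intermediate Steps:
W = -1709 (W = -936 - 773 = -1709)
G = 2384 (G = (27 + 951) + 1406 = 978 + 1406 = 2384)
157/G - 3158/W = 157/2384 - 3158/(-1709) = 157*(1/2384) - 3158*(-1/1709) = 157/2384 + 3158/1709 = 7796985/4074256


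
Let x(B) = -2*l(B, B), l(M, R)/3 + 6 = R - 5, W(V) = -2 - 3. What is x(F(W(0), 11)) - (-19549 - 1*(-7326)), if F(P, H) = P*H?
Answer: 12619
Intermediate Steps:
W(V) = -5
l(M, R) = -33 + 3*R (l(M, R) = -18 + 3*(R - 5) = -18 + 3*(-5 + R) = -18 + (-15 + 3*R) = -33 + 3*R)
F(P, H) = H*P
x(B) = 66 - 6*B (x(B) = -2*(-33 + 3*B) = 66 - 6*B)
x(F(W(0), 11)) - (-19549 - 1*(-7326)) = (66 - 66*(-5)) - (-19549 - 1*(-7326)) = (66 - 6*(-55)) - (-19549 + 7326) = (66 + 330) - 1*(-12223) = 396 + 12223 = 12619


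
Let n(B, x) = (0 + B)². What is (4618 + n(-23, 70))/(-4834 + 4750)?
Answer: -5147/84 ≈ -61.274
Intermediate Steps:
n(B, x) = B²
(4618 + n(-23, 70))/(-4834 + 4750) = (4618 + (-23)²)/(-4834 + 4750) = (4618 + 529)/(-84) = 5147*(-1/84) = -5147/84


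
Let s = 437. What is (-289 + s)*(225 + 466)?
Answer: 102268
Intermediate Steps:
(-289 + s)*(225 + 466) = (-289 + 437)*(225 + 466) = 148*691 = 102268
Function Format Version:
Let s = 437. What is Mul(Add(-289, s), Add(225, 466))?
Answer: 102268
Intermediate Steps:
Mul(Add(-289, s), Add(225, 466)) = Mul(Add(-289, 437), Add(225, 466)) = Mul(148, 691) = 102268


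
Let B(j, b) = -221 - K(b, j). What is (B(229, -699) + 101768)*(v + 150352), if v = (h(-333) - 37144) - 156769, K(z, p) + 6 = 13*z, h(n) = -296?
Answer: -4852338480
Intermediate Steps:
K(z, p) = -6 + 13*z
B(j, b) = -215 - 13*b (B(j, b) = -221 - (-6 + 13*b) = -221 + (6 - 13*b) = -215 - 13*b)
v = -194209 (v = (-296 - 37144) - 156769 = -37440 - 156769 = -194209)
(B(229, -699) + 101768)*(v + 150352) = ((-215 - 13*(-699)) + 101768)*(-194209 + 150352) = ((-215 + 9087) + 101768)*(-43857) = (8872 + 101768)*(-43857) = 110640*(-43857) = -4852338480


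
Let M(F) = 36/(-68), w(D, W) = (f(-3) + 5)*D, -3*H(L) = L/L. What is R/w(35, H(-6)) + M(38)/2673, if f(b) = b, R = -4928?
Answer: -1777253/25245 ≈ -70.400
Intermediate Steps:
H(L) = -⅓ (H(L) = -L/(3*L) = -⅓*1 = -⅓)
w(D, W) = 2*D (w(D, W) = (-3 + 5)*D = 2*D)
M(F) = -9/17 (M(F) = 36*(-1/68) = -9/17)
R/w(35, H(-6)) + M(38)/2673 = -4928/(2*35) - 9/17/2673 = -4928/70 - 9/17*1/2673 = -4928*1/70 - 1/5049 = -352/5 - 1/5049 = -1777253/25245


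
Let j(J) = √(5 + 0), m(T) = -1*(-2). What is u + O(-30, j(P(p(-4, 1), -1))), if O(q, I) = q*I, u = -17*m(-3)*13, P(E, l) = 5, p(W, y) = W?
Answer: -442 - 30*√5 ≈ -509.08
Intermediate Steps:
m(T) = 2
j(J) = √5
u = -442 (u = -17*2*13 = -34*13 = -442)
O(q, I) = I*q
u + O(-30, j(P(p(-4, 1), -1))) = -442 + √5*(-30) = -442 - 30*√5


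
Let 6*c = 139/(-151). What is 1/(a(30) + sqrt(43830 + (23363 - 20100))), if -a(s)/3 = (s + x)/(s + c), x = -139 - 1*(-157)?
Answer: 3527877024/34418119210037 + 731215681*sqrt(47093)/34418119210037 ≈ 0.0047129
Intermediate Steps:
x = 18 (x = -139 + 157 = 18)
c = -139/906 (c = (139/(-151))/6 = (139*(-1/151))/6 = (1/6)*(-139/151) = -139/906 ≈ -0.15342)
a(s) = -3*(18 + s)/(-139/906 + s) (a(s) = -3*(s + 18)/(s - 139/906) = -3*(18 + s)/(-139/906 + s))
1/(a(30) + sqrt(43830 + (23363 - 20100))) = 1/(2718*(-18 - 1*30)/(-139 + 906*30) + sqrt(43830 + (23363 - 20100))) = 1/(2718*(-18 - 30)/(-139 + 27180) + sqrt(43830 + 3263)) = 1/(2718*(-48)/27041 + sqrt(47093)) = 1/(2718*(1/27041)*(-48) + sqrt(47093)) = 1/(-130464/27041 + sqrt(47093))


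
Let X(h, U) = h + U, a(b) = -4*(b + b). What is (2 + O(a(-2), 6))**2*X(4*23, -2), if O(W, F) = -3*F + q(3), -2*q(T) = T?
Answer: 55125/2 ≈ 27563.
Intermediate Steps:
q(T) = -T/2
a(b) = -8*b
O(W, F) = -3/2 - 3*F (O(W, F) = -3*F - 1/2*3 = -3*F - 3/2 = -3/2 - 3*F)
X(h, U) = U + h
(2 + O(a(-2), 6))**2*X(4*23, -2) = (2 + (-3/2 - 3*6))**2*(-2 + 4*23) = (2 + (-3/2 - 18))**2*(-2 + 92) = (2 - 39/2)**2*90 = (-35/2)**2*90 = (1225/4)*90 = 55125/2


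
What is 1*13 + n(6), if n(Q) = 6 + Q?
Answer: 25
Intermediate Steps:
1*13 + n(6) = 1*13 + (6 + 6) = 13 + 12 = 25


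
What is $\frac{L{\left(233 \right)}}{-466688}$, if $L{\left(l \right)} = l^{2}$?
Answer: $- \frac{54289}{466688} \approx -0.11633$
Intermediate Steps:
$\frac{L{\left(233 \right)}}{-466688} = \frac{233^{2}}{-466688} = 54289 \left(- \frac{1}{466688}\right) = - \frac{54289}{466688}$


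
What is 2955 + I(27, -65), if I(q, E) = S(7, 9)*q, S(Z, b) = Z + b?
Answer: 3387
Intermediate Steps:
I(q, E) = 16*q (I(q, E) = (7 + 9)*q = 16*q)
2955 + I(27, -65) = 2955 + 16*27 = 2955 + 432 = 3387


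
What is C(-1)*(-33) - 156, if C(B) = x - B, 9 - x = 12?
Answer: -90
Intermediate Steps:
x = -3 (x = 9 - 1*12 = 9 - 12 = -3)
C(B) = -3 - B
C(-1)*(-33) - 156 = (-3 - 1*(-1))*(-33) - 156 = (-3 + 1)*(-33) - 156 = -2*(-33) - 156 = 66 - 156 = -90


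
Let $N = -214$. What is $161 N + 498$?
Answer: $-33956$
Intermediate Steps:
$161 N + 498 = 161 \left(-214\right) + 498 = -34454 + 498 = -33956$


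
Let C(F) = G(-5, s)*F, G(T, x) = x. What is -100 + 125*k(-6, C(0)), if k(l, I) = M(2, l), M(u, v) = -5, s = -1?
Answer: -725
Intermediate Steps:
C(F) = -F
k(l, I) = -5
-100 + 125*k(-6, C(0)) = -100 + 125*(-5) = -100 - 625 = -725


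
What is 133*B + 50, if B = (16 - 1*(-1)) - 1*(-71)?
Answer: 11754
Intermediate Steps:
B = 88 (B = (16 + 1) + 71 = 17 + 71 = 88)
133*B + 50 = 133*88 + 50 = 11704 + 50 = 11754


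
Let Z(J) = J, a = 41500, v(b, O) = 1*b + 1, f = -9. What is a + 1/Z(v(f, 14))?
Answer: 331999/8 ≈ 41500.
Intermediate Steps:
v(b, O) = 1 + b (v(b, O) = b + 1 = 1 + b)
a + 1/Z(v(f, 14)) = 41500 + 1/(1 - 9) = 41500 + 1/(-8) = 41500 - ⅛ = 331999/8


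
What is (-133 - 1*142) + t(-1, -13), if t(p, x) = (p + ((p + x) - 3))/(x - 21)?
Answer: -4666/17 ≈ -274.47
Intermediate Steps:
t(p, x) = (-3 + x + 2*p)/(-21 + x) (t(p, x) = (p + (-3 + p + x))/(-21 + x) = (-3 + x + 2*p)/(-21 + x))
(-133 - 1*142) + t(-1, -13) = (-133 - 1*142) + (-3 - 13 + 2*(-1))/(-21 - 13) = (-133 - 142) + (-3 - 13 - 2)/(-34) = -275 - 1/34*(-18) = -275 + 9/17 = -4666/17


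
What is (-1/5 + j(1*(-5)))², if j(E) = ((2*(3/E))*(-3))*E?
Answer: 8281/25 ≈ 331.24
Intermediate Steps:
j(E) = -18 (j(E) = ((6/E)*(-3))*E = (-18/E)*E = -18)
(-1/5 + j(1*(-5)))² = (-1/5 - 18)² = (-1*⅕ - 18)² = (-⅕ - 18)² = (-91/5)² = 8281/25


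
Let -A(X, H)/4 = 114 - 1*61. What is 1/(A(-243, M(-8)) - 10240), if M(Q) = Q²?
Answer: -1/10452 ≈ -9.5675e-5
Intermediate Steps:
A(X, H) = -212 (A(X, H) = -4*(114 - 1*61) = -4*(114 - 61) = -4*53 = -212)
1/(A(-243, M(-8)) - 10240) = 1/(-212 - 10240) = 1/(-10452) = -1/10452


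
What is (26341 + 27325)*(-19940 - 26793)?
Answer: -2507973178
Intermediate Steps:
(26341 + 27325)*(-19940 - 26793) = 53666*(-46733) = -2507973178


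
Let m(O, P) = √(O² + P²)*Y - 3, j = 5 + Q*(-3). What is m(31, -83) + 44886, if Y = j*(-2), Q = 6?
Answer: 44883 + 130*√314 ≈ 47187.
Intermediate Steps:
j = -13 (j = 5 + 6*(-3) = 5 - 18 = -13)
Y = 26 (Y = -13*(-2) = 26)
m(O, P) = -3 + 26*√(O² + P²) (m(O, P) = √(O² + P²)*26 - 3 = 26*√(O² + P²) - 3 = -3 + 26*√(O² + P²))
m(31, -83) + 44886 = (-3 + 26*√(31² + (-83)²)) + 44886 = (-3 + 26*√(961 + 6889)) + 44886 = (-3 + 26*√7850) + 44886 = (-3 + 26*(5*√314)) + 44886 = (-3 + 130*√314) + 44886 = 44883 + 130*√314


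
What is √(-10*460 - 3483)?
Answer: I*√8083 ≈ 89.906*I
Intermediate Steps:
√(-10*460 - 3483) = √(-4600 - 3483) = √(-8083) = I*√8083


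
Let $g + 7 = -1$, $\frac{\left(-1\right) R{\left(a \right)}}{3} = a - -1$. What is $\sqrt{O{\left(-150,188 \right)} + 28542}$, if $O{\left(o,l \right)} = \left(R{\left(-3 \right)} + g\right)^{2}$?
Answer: $\sqrt{28546} \approx 168.96$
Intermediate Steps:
$R{\left(a \right)} = -3 - 3 a$ ($R{\left(a \right)} = - 3 \left(a - -1\right) = - 3 \left(a + 1\right) = - 3 \left(1 + a\right) = -3 - 3 a$)
$g = -8$ ($g = -7 - 1 = -8$)
$O{\left(o,l \right)} = 4$ ($O{\left(o,l \right)} = \left(\left(-3 - -9\right) - 8\right)^{2} = \left(\left(-3 + 9\right) - 8\right)^{2} = \left(6 - 8\right)^{2} = \left(-2\right)^{2} = 4$)
$\sqrt{O{\left(-150,188 \right)} + 28542} = \sqrt{4 + 28542} = \sqrt{28546}$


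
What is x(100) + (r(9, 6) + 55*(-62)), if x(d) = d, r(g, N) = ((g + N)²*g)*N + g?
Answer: 8849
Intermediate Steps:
r(g, N) = g + N*g*(N + g)² (r(g, N) = ((N + g)²*g)*N + g = (g*(N + g)²)*N + g = N*g*(N + g)² + g = g + N*g*(N + g)²)
x(100) + (r(9, 6) + 55*(-62)) = 100 + (9*(1 + 6*(6 + 9)²) + 55*(-62)) = 100 + (9*(1 + 6*15²) - 3410) = 100 + (9*(1 + 6*225) - 3410) = 100 + (9*(1 + 1350) - 3410) = 100 + (9*1351 - 3410) = 100 + (12159 - 3410) = 100 + 8749 = 8849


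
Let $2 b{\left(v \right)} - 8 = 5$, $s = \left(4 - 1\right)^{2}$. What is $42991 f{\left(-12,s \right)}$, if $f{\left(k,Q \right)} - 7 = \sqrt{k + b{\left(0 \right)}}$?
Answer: $300937 + \frac{42991 i \sqrt{22}}{2} \approx 3.0094 \cdot 10^{5} + 1.0082 \cdot 10^{5} i$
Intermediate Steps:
$s = 9$ ($s = 3^{2} = 9$)
$b{\left(v \right)} = \frac{13}{2}$ ($b{\left(v \right)} = 4 + \frac{1}{2} \cdot 5 = 4 + \frac{5}{2} = \frac{13}{2}$)
$f{\left(k,Q \right)} = 7 + \sqrt{\frac{13}{2} + k}$ ($f{\left(k,Q \right)} = 7 + \sqrt{k + \frac{13}{2}} = 7 + \sqrt{\frac{13}{2} + k}$)
$42991 f{\left(-12,s \right)} = 42991 \left(7 + \frac{\sqrt{26 + 4 \left(-12\right)}}{2}\right) = 42991 \left(7 + \frac{\sqrt{26 - 48}}{2}\right) = 42991 \left(7 + \frac{\sqrt{-22}}{2}\right) = 42991 \left(7 + \frac{i \sqrt{22}}{2}\right) = 300937 + \frac{42991 i \sqrt{22}}{2}$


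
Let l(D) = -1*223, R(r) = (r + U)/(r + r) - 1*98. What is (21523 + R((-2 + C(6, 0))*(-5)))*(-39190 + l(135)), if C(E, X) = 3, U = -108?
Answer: -8448688919/10 ≈ -8.4487e+8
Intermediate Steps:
R(r) = -98 + (-108 + r)/(2*r) (R(r) = (r - 108)/(r + r) - 1*98 = (-108 + r)/((2*r)) - 98 = (-108 + r)*(1/(2*r)) - 98 = (-108 + r)/(2*r) - 98 = -98 + (-108 + r)/(2*r))
l(D) = -223
(21523 + R((-2 + C(6, 0))*(-5)))*(-39190 + l(135)) = (21523 + (-195/2 - 54*(-1/(5*(-2 + 3)))))*(-39190 - 223) = (21523 + (-195/2 - 54/(1*(-5))))*(-39413) = (21523 + (-195/2 - 54/(-5)))*(-39413) = (21523 + (-195/2 - 54*(-1/5)))*(-39413) = (21523 + (-195/2 + 54/5))*(-39413) = (21523 - 867/10)*(-39413) = (214363/10)*(-39413) = -8448688919/10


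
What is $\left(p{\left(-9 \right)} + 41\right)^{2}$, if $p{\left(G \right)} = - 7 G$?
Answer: $10816$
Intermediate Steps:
$\left(p{\left(-9 \right)} + 41\right)^{2} = \left(\left(-7\right) \left(-9\right) + 41\right)^{2} = \left(63 + 41\right)^{2} = 104^{2} = 10816$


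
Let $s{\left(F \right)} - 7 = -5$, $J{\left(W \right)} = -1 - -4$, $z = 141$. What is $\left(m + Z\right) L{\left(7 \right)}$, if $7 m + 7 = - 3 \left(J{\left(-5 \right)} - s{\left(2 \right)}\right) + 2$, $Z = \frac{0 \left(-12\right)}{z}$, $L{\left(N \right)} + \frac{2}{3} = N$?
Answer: $- \frac{152}{21} \approx -7.2381$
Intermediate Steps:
$L{\left(N \right)} = - \frac{2}{3} + N$
$J{\left(W \right)} = 3$ ($J{\left(W \right)} = -1 + 4 = 3$)
$s{\left(F \right)} = 2$ ($s{\left(F \right)} = 7 - 5 = 2$)
$Z = 0$ ($Z = \frac{0 \left(-12\right)}{141} = 0 \cdot \frac{1}{141} = 0$)
$m = - \frac{8}{7}$ ($m = -1 + \frac{- 3 \left(3 - 2\right) + 2}{7} = -1 + \frac{\left(-3\right) 1 + 2}{7} = -1 + \frac{-3 + 2}{7} = -1 + \frac{1}{7} \left(-1\right) = -1 - \frac{1}{7} = - \frac{8}{7} \approx -1.1429$)
$\left(m + Z\right) L{\left(7 \right)} = \left(- \frac{8}{7} + 0\right) \left(- \frac{2}{3} + 7\right) = \left(- \frac{8}{7}\right) \frac{19}{3} = - \frac{152}{21}$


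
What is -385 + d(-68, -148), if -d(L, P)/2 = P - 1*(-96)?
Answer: -281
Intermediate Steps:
d(L, P) = -192 - 2*P (d(L, P) = -2*(P - 1*(-96)) = -2*(P + 96) = -2*(96 + P) = -192 - 2*P)
-385 + d(-68, -148) = -385 + (-192 - 2*(-148)) = -385 + (-192 + 296) = -385 + 104 = -281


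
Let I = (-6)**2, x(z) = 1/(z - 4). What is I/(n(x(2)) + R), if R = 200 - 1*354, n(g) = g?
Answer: -24/103 ≈ -0.23301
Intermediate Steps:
x(z) = 1/(-4 + z)
I = 36
R = -154 (R = 200 - 354 = -154)
I/(n(x(2)) + R) = 36/(1/(-4 + 2) - 154) = 36/(1/(-2) - 154) = 36/(-1/2 - 154) = 36/(-309/2) = -2/309*36 = -24/103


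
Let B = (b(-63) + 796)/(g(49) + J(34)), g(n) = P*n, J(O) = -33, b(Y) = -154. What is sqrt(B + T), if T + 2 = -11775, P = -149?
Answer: 2*I*sqrt(39591297215)/3667 ≈ 108.52*I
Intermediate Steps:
g(n) = -149*n
T = -11777 (T = -2 - 11775 = -11777)
B = -321/3667 (B = (-154 + 796)/(-149*49 - 33) = 642/(-7301 - 33) = 642/(-7334) = 642*(-1/7334) = -321/3667 ≈ -0.087538)
sqrt(B + T) = sqrt(-321/3667 - 11777) = sqrt(-43186580/3667) = 2*I*sqrt(39591297215)/3667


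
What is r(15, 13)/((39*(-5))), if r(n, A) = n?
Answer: -1/13 ≈ -0.076923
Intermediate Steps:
r(15, 13)/((39*(-5))) = 15/((39*(-5))) = 15/(-195) = 15*(-1/195) = -1/13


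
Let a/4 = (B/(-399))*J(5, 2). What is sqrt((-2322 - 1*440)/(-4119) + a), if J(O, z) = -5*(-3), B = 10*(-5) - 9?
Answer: sqrt(2863911364482)/547827 ≈ 3.0891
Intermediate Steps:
B = -59 (B = -50 - 9 = -59)
J(O, z) = 15
a = 1180/133 (a = 4*(-59/(-399)*15) = 4*(-59*(-1/399)*15) = 4*((59/399)*15) = 4*(295/133) = 1180/133 ≈ 8.8722)
sqrt((-2322 - 1*440)/(-4119) + a) = sqrt((-2322 - 1*440)/(-4119) + 1180/133) = sqrt((-2322 - 440)*(-1/4119) + 1180/133) = sqrt(-2762*(-1/4119) + 1180/133) = sqrt(2762/4119 + 1180/133) = sqrt(5227766/547827) = sqrt(2863911364482)/547827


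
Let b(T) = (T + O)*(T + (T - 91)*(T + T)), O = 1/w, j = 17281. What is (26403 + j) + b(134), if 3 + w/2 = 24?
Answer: 11242935/7 ≈ 1.6061e+6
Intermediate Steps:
w = 42 (w = -6 + 2*24 = -6 + 48 = 42)
O = 1/42 ≈ 0.023810
b(T) = (1/42 + T)*(T + 2*T*(-91 + T)) (b(T) = (T + 1/42)*(T + (T - 91)*(T + T)) = (1/42 + T)*(T + (-91 + T)*(2*T)) = (1/42 + T)*(T + 2*T*(-91 + T)))
(26403 + j) + b(134) = (26403 + 17281) + (1/42)*134*(-181 - 7600*134 + 84*134²) = 43684 + (1/42)*134*(-181 - 1018400 + 84*17956) = 43684 + (1/42)*134*(-181 - 1018400 + 1508304) = 43684 + (1/42)*134*489723 = 43684 + 10937147/7 = 11242935/7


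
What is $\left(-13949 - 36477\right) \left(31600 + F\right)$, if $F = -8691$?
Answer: $-1155209234$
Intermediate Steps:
$\left(-13949 - 36477\right) \left(31600 + F\right) = \left(-13949 - 36477\right) \left(31600 - 8691\right) = \left(-50426\right) 22909 = -1155209234$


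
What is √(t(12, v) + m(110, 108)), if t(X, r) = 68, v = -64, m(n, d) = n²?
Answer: 78*√2 ≈ 110.31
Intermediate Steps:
√(t(12, v) + m(110, 108)) = √(68 + 110²) = √(68 + 12100) = √12168 = 78*√2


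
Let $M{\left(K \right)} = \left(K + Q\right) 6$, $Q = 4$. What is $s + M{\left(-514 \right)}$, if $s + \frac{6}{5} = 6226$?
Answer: $\frac{15824}{5} \approx 3164.8$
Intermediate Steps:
$s = \frac{31124}{5}$ ($s = - \frac{6}{5} + 6226 = \frac{31124}{5} \approx 6224.8$)
$M{\left(K \right)} = 24 + 6 K$ ($M{\left(K \right)} = \left(K + 4\right) 6 = \left(4 + K\right) 6 = 24 + 6 K$)
$s + M{\left(-514 \right)} = \frac{31124}{5} + \left(24 + 6 \left(-514\right)\right) = \frac{31124}{5} + \left(24 - 3084\right) = \frac{31124}{5} - 3060 = \frac{15824}{5}$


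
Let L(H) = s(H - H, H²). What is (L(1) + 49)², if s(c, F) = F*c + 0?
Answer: 2401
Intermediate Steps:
s(c, F) = F*c
L(H) = 0 (L(H) = H²*(H - H) = H²*0 = 0)
(L(1) + 49)² = (0 + 49)² = 49² = 2401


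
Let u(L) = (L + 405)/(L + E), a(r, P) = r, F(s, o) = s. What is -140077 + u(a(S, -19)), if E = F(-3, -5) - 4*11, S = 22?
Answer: -3502352/25 ≈ -1.4009e+5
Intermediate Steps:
E = -47 (E = -3 - 4*11 = -3 - 44 = -47)
u(L) = (405 + L)/(-47 + L) (u(L) = (L + 405)/(L - 47) = (405 + L)/(-47 + L))
-140077 + u(a(S, -19)) = -140077 + (405 + 22)/(-47 + 22) = -140077 + 427/(-25) = -140077 - 1/25*427 = -140077 - 427/25 = -3502352/25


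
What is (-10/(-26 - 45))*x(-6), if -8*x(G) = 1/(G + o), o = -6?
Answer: 5/3408 ≈ 0.0014671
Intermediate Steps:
x(G) = -1/(8*(-6 + G)) (x(G) = -1/(8*(G - 6)) = -1/(8*(-6 + G)))
(-10/(-26 - 45))*x(-6) = (-10/(-26 - 45))*(-1/(-48 + 8*(-6))) = (-10/(-71))*(-1/(-48 - 48)) = (-1/71*(-10))*(-1/(-96)) = 10*(-1*(-1/96))/71 = (10/71)*(1/96) = 5/3408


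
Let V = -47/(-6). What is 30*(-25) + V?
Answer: -4453/6 ≈ -742.17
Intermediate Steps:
V = 47/6 (V = -47*(-1/6) = 47/6 ≈ 7.8333)
30*(-25) + V = 30*(-25) + 47/6 = -750 + 47/6 = -4453/6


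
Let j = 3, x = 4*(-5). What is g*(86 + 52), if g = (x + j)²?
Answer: 39882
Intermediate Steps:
x = -20
g = 289 (g = (-20 + 3)² = (-17)² = 289)
g*(86 + 52) = 289*(86 + 52) = 289*138 = 39882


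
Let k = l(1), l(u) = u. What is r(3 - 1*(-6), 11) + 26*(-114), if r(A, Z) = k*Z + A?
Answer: -2944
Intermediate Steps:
k = 1
r(A, Z) = A + Z (r(A, Z) = 1*Z + A = Z + A = A + Z)
r(3 - 1*(-6), 11) + 26*(-114) = ((3 - 1*(-6)) + 11) + 26*(-114) = ((3 + 6) + 11) - 2964 = (9 + 11) - 2964 = 20 - 2964 = -2944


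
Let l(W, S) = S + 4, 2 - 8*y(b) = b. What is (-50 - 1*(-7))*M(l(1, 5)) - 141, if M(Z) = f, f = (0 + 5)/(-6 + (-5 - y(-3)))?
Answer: -11393/93 ≈ -122.51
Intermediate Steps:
y(b) = ¼ - b/8
l(W, S) = 4 + S
f = -40/93 (f = (0 + 5)/(-6 + (-5 - (¼ - ⅛*(-3)))) = 5/(-6 + (-5 - (¼ + 3/8))) = 5/(-6 + (-5 - 1*5/8)) = 5/(-6 + (-5 - 5/8)) = 5/(-6 - 45/8) = 5/(-93/8) = 5*(-8/93) = -40/93 ≈ -0.43011)
M(Z) = -40/93
(-50 - 1*(-7))*M(l(1, 5)) - 141 = (-50 - 1*(-7))*(-40/93) - 141 = (-50 + 7)*(-40/93) - 141 = -43*(-40/93) - 141 = 1720/93 - 141 = -11393/93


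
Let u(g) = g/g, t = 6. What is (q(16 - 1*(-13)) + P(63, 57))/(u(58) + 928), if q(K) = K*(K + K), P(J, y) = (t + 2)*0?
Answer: 1682/929 ≈ 1.8105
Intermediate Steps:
P(J, y) = 0 (P(J, y) = (6 + 2)*0 = 8*0 = 0)
u(g) = 1
q(K) = 2*K**2 (q(K) = K*(2*K) = 2*K**2)
(q(16 - 1*(-13)) + P(63, 57))/(u(58) + 928) = (2*(16 - 1*(-13))**2 + 0)/(1 + 928) = (2*(16 + 13)**2 + 0)/929 = (2*29**2 + 0)*(1/929) = (2*841 + 0)*(1/929) = (1682 + 0)*(1/929) = 1682*(1/929) = 1682/929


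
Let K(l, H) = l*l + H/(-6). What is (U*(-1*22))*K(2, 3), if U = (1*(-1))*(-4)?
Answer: -308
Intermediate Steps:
K(l, H) = l**2 - H/6
U = 4 (U = -1*(-4) = 4)
(U*(-1*22))*K(2, 3) = (4*(-1*22))*(2**2 - 1/6*3) = (4*(-22))*(4 - 1/2) = -88*7/2 = -308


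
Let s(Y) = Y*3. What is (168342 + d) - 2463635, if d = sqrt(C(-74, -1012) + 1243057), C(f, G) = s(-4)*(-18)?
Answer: -2295293 + sqrt(1243273) ≈ -2.2942e+6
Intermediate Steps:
s(Y) = 3*Y
C(f, G) = 216 (C(f, G) = (3*(-4))*(-18) = -12*(-18) = 216)
d = sqrt(1243273) (d = sqrt(216 + 1243057) = sqrt(1243273) ≈ 1115.0)
(168342 + d) - 2463635 = (168342 + sqrt(1243273)) - 2463635 = -2295293 + sqrt(1243273)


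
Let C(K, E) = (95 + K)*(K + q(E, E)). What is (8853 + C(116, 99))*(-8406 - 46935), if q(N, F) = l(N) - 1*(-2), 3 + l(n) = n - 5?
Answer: -2930416632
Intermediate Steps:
l(n) = -8 + n (l(n) = -3 + (n - 5) = -3 + (-5 + n) = -8 + n)
q(N, F) = -6 + N (q(N, F) = (-8 + N) - 1*(-2) = (-8 + N) + 2 = -6 + N)
C(K, E) = (95 + K)*(-6 + E + K) (C(K, E) = (95 + K)*(K + (-6 + E)) = (95 + K)*(-6 + E + K))
(8853 + C(116, 99))*(-8406 - 46935) = (8853 + (-570 + 116² + 89*116 + 95*99 + 99*116))*(-8406 - 46935) = (8853 + (-570 + 13456 + 10324 + 9405 + 11484))*(-55341) = (8853 + 44099)*(-55341) = 52952*(-55341) = -2930416632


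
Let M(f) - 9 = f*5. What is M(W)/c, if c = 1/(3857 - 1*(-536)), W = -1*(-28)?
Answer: 654557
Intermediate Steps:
W = 28
c = 1/4393 (c = 1/(3857 + 536) = 1/4393 ≈ 0.00022763)
M(f) = 9 + 5*f (M(f) = 9 + f*5 = 9 + 5*f)
M(W)/c = (9 + 5*28)/(1/4393) = (9 + 140)*4393 = 149*4393 = 654557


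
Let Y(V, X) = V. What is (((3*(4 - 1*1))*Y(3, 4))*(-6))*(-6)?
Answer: 972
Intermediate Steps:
(((3*(4 - 1*1))*Y(3, 4))*(-6))*(-6) = (((3*(4 - 1*1))*3)*(-6))*(-6) = (((3*(4 - 1))*3)*(-6))*(-6) = (((3*3)*3)*(-6))*(-6) = ((9*3)*(-6))*(-6) = (27*(-6))*(-6) = -162*(-6) = 972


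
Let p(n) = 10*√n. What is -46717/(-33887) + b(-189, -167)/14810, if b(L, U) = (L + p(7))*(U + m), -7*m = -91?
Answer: 839096896/250933235 - 154*√7/1481 ≈ 3.0688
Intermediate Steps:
m = 13 (m = -⅐*(-91) = 13)
b(L, U) = (13 + U)*(L + 10*√7) (b(L, U) = (L + 10*√7)*(U + 13) = (L + 10*√7)*(13 + U) = (13 + U)*(L + 10*√7))
-46717/(-33887) + b(-189, -167)/14810 = -46717/(-33887) + (13*(-189) + 130*√7 - 189*(-167) + 10*(-167)*√7)/14810 = -46717*(-1/33887) + (-2457 + 130*√7 + 31563 - 1670*√7)*(1/14810) = 46717/33887 + (29106 - 1540*√7)*(1/14810) = 46717/33887 + (14553/7405 - 154*√7/1481) = 839096896/250933235 - 154*√7/1481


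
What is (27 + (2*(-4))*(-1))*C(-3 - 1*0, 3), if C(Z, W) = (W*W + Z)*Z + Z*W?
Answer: -945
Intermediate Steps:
C(Z, W) = W*Z + Z*(Z + W²) (C(Z, W) = (W² + Z)*Z + W*Z = (Z + W²)*Z + W*Z = Z*(Z + W²) + W*Z = W*Z + Z*(Z + W²))
(27 + (2*(-4))*(-1))*C(-3 - 1*0, 3) = (27 + (2*(-4))*(-1))*((-3 - 1*0)*(3 + (-3 - 1*0) + 3²)) = (27 - 8*(-1))*((-3 + 0)*(3 + (-3 + 0) + 9)) = (27 + 8)*(-3*(3 - 3 + 9)) = 35*(-3*9) = 35*(-27) = -945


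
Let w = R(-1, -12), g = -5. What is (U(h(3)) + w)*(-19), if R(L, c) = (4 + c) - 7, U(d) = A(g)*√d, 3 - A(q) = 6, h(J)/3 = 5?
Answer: 285 + 57*√15 ≈ 505.76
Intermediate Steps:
h(J) = 15 (h(J) = 3*5 = 15)
A(q) = -3 (A(q) = 3 - 1*6 = 3 - 6 = -3)
U(d) = -3*√d
R(L, c) = -3 + c
w = -15 (w = -3 - 12 = -15)
(U(h(3)) + w)*(-19) = (-3*√15 - 15)*(-19) = (-15 - 3*√15)*(-19) = 285 + 57*√15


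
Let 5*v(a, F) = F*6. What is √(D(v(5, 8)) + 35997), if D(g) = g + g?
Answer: 3*√100045/5 ≈ 189.78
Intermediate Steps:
v(a, F) = 6*F/5 (v(a, F) = (F*6)/5 = (6*F)/5 = 6*F/5)
D(g) = 2*g
√(D(v(5, 8)) + 35997) = √(2*((6/5)*8) + 35997) = √(2*(48/5) + 35997) = √(96/5 + 35997) = √(180081/5) = 3*√100045/5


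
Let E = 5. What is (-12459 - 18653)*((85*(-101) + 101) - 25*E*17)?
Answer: 330067208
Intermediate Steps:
(-12459 - 18653)*((85*(-101) + 101) - 25*E*17) = (-12459 - 18653)*((85*(-101) + 101) - 25*5*17) = -31112*((-8585 + 101) - 125*17) = -31112*(-8484 - 2125) = -31112*(-10609) = 330067208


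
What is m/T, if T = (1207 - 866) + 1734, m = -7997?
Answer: -7997/2075 ≈ -3.8540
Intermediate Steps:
T = 2075 (T = 341 + 1734 = 2075)
m/T = -7997/2075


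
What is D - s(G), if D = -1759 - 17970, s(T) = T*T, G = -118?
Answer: -33653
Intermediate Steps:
s(T) = T**2
D = -19729
D - s(G) = -19729 - 1*(-118)**2 = -19729 - 1*13924 = -19729 - 13924 = -33653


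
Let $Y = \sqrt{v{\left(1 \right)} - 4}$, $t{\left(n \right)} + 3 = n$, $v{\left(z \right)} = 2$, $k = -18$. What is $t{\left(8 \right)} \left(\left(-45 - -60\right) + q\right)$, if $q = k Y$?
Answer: $75 - 90 i \sqrt{2} \approx 75.0 - 127.28 i$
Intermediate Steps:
$t{\left(n \right)} = -3 + n$
$Y = i \sqrt{2}$ ($Y = \sqrt{2 - 4} = \sqrt{-2} = i \sqrt{2} \approx 1.4142 i$)
$q = - 18 i \sqrt{2} \approx - 25.456 i$
$t{\left(8 \right)} \left(\left(-45 - -60\right) + q\right) = \left(-3 + 8\right) \left(\left(-45 - -60\right) - 18 i \sqrt{2}\right) = 5 \left(\left(-45 + 60\right) - 18 i \sqrt{2}\right) = 5 \left(15 - 18 i \sqrt{2}\right) = 75 - 90 i \sqrt{2}$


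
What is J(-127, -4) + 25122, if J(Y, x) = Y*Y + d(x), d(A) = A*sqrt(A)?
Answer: 41251 - 8*I ≈ 41251.0 - 8.0*I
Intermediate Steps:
d(A) = A**(3/2)
J(Y, x) = Y**2 + x**(3/2) (J(Y, x) = Y*Y + x**(3/2) = Y**2 + x**(3/2))
J(-127, -4) + 25122 = ((-127)**2 + (-4)**(3/2)) + 25122 = (16129 - 8*I) + 25122 = 41251 - 8*I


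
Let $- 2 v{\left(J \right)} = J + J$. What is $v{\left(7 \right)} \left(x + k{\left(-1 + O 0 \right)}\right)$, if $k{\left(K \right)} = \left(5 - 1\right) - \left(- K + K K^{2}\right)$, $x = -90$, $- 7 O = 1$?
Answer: $602$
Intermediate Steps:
$O = - \frac{1}{7}$ ($O = \left(- \frac{1}{7}\right) 1 = - \frac{1}{7} \approx -0.14286$)
$v{\left(J \right)} = - J$ ($v{\left(J \right)} = - \frac{J + J}{2} = - \frac{2 J}{2} = - J$)
$k{\left(K \right)} = 4 + K - K^{3}$ ($k{\left(K \right)} = 4 - \left(K^{3} - K\right) = 4 + K - K^{3}$)
$v{\left(7 \right)} \left(x + k{\left(-1 + O 0 \right)}\right) = \left(-1\right) 7 \left(-90 - \left(-3 + \left(-1 - 0\right)^{3}\right)\right) = - 7 \left(-90 + \left(4 + \left(-1 + 0\right) - \left(-1 + 0\right)^{3}\right)\right) = - 7 \left(-90 - -4\right) = - 7 \left(-90 + \left(4 - 1 + 1\right)\right) = - 7 \left(-90 + 4\right) = \left(-7\right) \left(-86\right) = 602$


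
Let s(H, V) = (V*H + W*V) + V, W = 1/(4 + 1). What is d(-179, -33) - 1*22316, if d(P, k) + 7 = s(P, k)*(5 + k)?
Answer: -933051/5 ≈ -1.8661e+5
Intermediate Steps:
W = ⅕ (W = 1/5 = ⅕ ≈ 0.20000)
s(H, V) = 6*V/5 + H*V (s(H, V) = (V*H + V/5) + V = (H*V + V/5) + V = (V/5 + H*V) + V = 6*V/5 + H*V)
d(P, k) = -7 + k*(5 + k)*(6 + 5*P)/5 (d(P, k) = -7 + (k*(6 + 5*P)/5)*(5 + k) = -7 + k*(5 + k)*(6 + 5*P)/5)
d(-179, -33) - 1*22316 = (-7 - 33*(6 + 5*(-179)) + (-33)²*(6/5 - 179)) - 1*22316 = (-7 - 33*(6 - 895) + 1089*(-889/5)) - 22316 = (-7 - 33*(-889) - 968121/5) - 22316 = (-7 + 29337 - 968121/5) - 22316 = -821471/5 - 22316 = -933051/5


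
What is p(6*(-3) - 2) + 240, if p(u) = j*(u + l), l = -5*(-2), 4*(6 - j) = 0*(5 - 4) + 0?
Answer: 180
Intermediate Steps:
j = 6 (j = 6 - (0*(5 - 4) + 0)/4 = 6 - (0*1 + 0)/4 = 6 - (0 + 0)/4 = 6 - 1/4*0 = 6 + 0 = 6)
l = 10
p(u) = 60 + 6*u (p(u) = 6*(u + 10) = 6*(10 + u) = 60 + 6*u)
p(6*(-3) - 2) + 240 = (60 + 6*(6*(-3) - 2)) + 240 = (60 + 6*(-18 - 2)) + 240 = (60 + 6*(-20)) + 240 = (60 - 120) + 240 = -60 + 240 = 180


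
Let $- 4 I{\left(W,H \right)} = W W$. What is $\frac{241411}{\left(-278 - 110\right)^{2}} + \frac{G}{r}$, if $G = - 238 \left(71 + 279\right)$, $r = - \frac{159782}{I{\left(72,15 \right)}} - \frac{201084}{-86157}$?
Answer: $- \frac{25867753994377633}{39105038009168} \approx -661.49$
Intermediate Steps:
$I{\left(W,H \right)} = - \frac{W^{2}}{4}$ ($I{\left(W,H \right)} = - \frac{W W}{4} = - \frac{W^{2}}{4}$)
$r = \frac{259758197}{2067768}$ ($r = - \frac{159782}{\left(- \frac{1}{4}\right) 72^{2}} - \frac{201084}{-86157} = - \frac{159782}{\left(- \frac{1}{4}\right) 5184} - - \frac{67028}{28719} = - \frac{159782}{-1296} + \frac{67028}{28719} = \left(-159782\right) \left(- \frac{1}{1296}\right) + \frac{67028}{28719} = \frac{79891}{648} + \frac{67028}{28719} = \frac{259758197}{2067768} \approx 125.62$)
$G = -83300$ ($G = \left(-238\right) 350 = -83300$)
$\frac{241411}{\left(-278 - 110\right)^{2}} + \frac{G}{r} = \frac{241411}{\left(-278 - 110\right)^{2}} - \frac{83300}{\frac{259758197}{2067768}} = \frac{241411}{\left(-388\right)^{2}} - \frac{172245074400}{259758197} = \frac{241411}{150544} - \frac{172245074400}{259758197} = - \frac{25867753994377633}{39105038009168}$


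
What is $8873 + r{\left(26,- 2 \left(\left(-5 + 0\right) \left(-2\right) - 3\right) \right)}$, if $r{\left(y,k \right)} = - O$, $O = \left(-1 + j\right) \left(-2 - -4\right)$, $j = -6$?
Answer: $8887$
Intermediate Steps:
$O = -14$ ($O = \left(-1 - 6\right) \left(-2 - -4\right) = - 7 \left(-2 + 4\right) = \left(-7\right) 2 = -14$)
$r{\left(y,k \right)} = 14$ ($r{\left(y,k \right)} = \left(-1\right) \left(-14\right) = 14$)
$8873 + r{\left(26,- 2 \left(\left(-5 + 0\right) \left(-2\right) - 3\right) \right)} = 8873 + 14 = 8887$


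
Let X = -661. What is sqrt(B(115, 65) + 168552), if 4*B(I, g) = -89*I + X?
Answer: 2*sqrt(41457) ≈ 407.22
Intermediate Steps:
B(I, g) = -661/4 - 89*I/4 (B(I, g) = (-89*I - 661)/4 = (-661 - 89*I)/4 = -661/4 - 89*I/4)
sqrt(B(115, 65) + 168552) = sqrt((-661/4 - 89/4*115) + 168552) = sqrt((-661/4 - 10235/4) + 168552) = sqrt(-2724 + 168552) = sqrt(165828) = 2*sqrt(41457)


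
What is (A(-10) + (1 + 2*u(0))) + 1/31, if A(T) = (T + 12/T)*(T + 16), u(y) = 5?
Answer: -8706/155 ≈ -56.168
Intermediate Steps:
A(T) = (16 + T)*(T + 12/T) (A(T) = (T + 12/T)*(16 + T) = (16 + T)*(T + 12/T))
(A(-10) + (1 + 2*u(0))) + 1/31 = ((12 + (-10)² + 16*(-10) + 192/(-10)) + (1 + 2*5)) + 1/31 = ((12 + 100 - 160 + 192*(-⅒)) + (1 + 10)) + 1/31 = ((12 + 100 - 160 - 96/5) + 11) + 1/31 = (-336/5 + 11) + 1/31 = -281/5 + 1/31 = -8706/155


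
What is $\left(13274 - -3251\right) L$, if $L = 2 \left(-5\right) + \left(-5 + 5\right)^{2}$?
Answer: $-165250$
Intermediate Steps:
$L = -10$ ($L = -10 + 0^{2} = -10 + 0 = -10$)
$\left(13274 - -3251\right) L = \left(13274 - -3251\right) \left(-10\right) = \left(13274 + 3251\right) \left(-10\right) = 16525 \left(-10\right) = -165250$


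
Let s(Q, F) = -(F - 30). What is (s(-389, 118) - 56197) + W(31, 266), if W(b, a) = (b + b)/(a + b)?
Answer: -16716583/297 ≈ -56285.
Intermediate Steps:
W(b, a) = 2*b/(a + b) (W(b, a) = (2*b)/(a + b) = 2*b/(a + b))
s(Q, F) = 30 - F (s(Q, F) = -(-30 + F) = 30 - F)
(s(-389, 118) - 56197) + W(31, 266) = ((30 - 1*118) - 56197) + 2*31/(266 + 31) = ((30 - 118) - 56197) + 2*31/297 = (-88 - 56197) + 2*31*(1/297) = -56285 + 62/297 = -16716583/297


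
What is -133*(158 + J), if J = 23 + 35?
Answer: -28728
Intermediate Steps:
J = 58
-133*(158 + J) = -133*(158 + 58) = -133*216 = -28728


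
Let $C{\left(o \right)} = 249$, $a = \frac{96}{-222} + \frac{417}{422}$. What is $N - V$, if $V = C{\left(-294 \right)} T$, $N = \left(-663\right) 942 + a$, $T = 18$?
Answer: $- \frac{9821634515}{15614} \approx -6.2903 \cdot 10^{5}$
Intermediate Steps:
$a = \frac{8677}{15614}$ ($a = 96 \left(- \frac{1}{222}\right) + 417 \cdot \frac{1}{422} = - \frac{16}{37} + \frac{417}{422} = \frac{8677}{15614} \approx 0.55572$)
$N = - \frac{9751652567}{15614}$ ($N = \left(-663\right) 942 + \frac{8677}{15614} = -624546 + \frac{8677}{15614} = - \frac{9751652567}{15614} \approx -6.2455 \cdot 10^{5}$)
$V = 4482$ ($V = 249 \cdot 18 = 4482$)
$N - V = - \frac{9751652567}{15614} - 4482 = - \frac{9821634515}{15614}$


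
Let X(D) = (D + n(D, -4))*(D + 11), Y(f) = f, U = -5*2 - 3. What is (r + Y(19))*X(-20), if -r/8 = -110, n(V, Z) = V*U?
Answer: -1941840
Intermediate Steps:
U = -13 (U = -10 - 3 = -13)
n(V, Z) = -13*V (n(V, Z) = V*(-13) = -13*V)
r = 880 (r = -8*(-110) = 880)
X(D) = -12*D*(11 + D) (X(D) = (D - 13*D)*(D + 11) = (-12*D)*(11 + D) = -12*D*(11 + D))
(r + Y(19))*X(-20) = (880 + 19)*(12*(-20)*(-11 - 1*(-20))) = 899*(12*(-20)*(-11 + 20)) = 899*(12*(-20)*9) = 899*(-2160) = -1941840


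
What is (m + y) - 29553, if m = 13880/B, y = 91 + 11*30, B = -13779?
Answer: -401423708/13779 ≈ -29133.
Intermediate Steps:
y = 421 (y = 91 + 330 = 421)
m = -13880/13779 (m = 13880/(-13779) = 13880*(-1/13779) = -13880/13779 ≈ -1.0073)
(m + y) - 29553 = (-13880/13779 + 421) - 29553 = 5787079/13779 - 29553 = -401423708/13779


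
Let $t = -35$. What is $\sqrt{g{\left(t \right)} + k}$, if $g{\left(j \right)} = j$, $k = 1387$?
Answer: $26 \sqrt{2} \approx 36.77$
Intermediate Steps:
$\sqrt{g{\left(t \right)} + k} = \sqrt{-35 + 1387} = \sqrt{1352} = 26 \sqrt{2}$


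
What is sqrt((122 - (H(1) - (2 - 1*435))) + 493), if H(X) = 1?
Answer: sqrt(181) ≈ 13.454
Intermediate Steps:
sqrt((122 - (H(1) - (2 - 1*435))) + 493) = sqrt((122 - (1 - (2 - 1*435))) + 493) = sqrt((122 - (1 - (2 - 435))) + 493) = sqrt((122 - (1 - 1*(-433))) + 493) = sqrt((122 - (1 + 433)) + 493) = sqrt((122 - 1*434) + 493) = sqrt((122 - 434) + 493) = sqrt(-312 + 493) = sqrt(181)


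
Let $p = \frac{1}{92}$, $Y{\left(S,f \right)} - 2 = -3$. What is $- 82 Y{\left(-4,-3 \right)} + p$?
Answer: $\frac{7545}{92} \approx 82.011$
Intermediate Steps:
$Y{\left(S,f \right)} = -1$ ($Y{\left(S,f \right)} = 2 - 3 = -1$)
$p = \frac{1}{92} \approx 0.01087$
$- 82 Y{\left(-4,-3 \right)} + p = \left(-82\right) \left(-1\right) + \frac{1}{92} = 82 + \frac{1}{92} = \frac{7545}{92}$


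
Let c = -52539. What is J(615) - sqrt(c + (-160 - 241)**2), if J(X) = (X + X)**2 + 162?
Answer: 1513062 - sqrt(108262) ≈ 1.5127e+6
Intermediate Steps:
J(X) = 162 + 4*X**2 (J(X) = (2*X)**2 + 162 = 4*X**2 + 162 = 162 + 4*X**2)
J(615) - sqrt(c + (-160 - 241)**2) = (162 + 4*615**2) - sqrt(-52539 + (-160 - 241)**2) = (162 + 4*378225) - sqrt(-52539 + (-401)**2) = (162 + 1512900) - sqrt(-52539 + 160801) = 1513062 - sqrt(108262)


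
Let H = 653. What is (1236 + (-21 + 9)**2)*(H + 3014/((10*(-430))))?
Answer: 193537134/215 ≈ 9.0017e+5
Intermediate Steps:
(1236 + (-21 + 9)**2)*(H + 3014/((10*(-430)))) = (1236 + (-21 + 9)**2)*(653 + 3014/((10*(-430)))) = (1236 + (-12)**2)*(653 + 3014/(-4300)) = (1236 + 144)*(653 + 3014*(-1/4300)) = 1380*(653 - 1507/2150) = 1380*(1402443/2150) = 193537134/215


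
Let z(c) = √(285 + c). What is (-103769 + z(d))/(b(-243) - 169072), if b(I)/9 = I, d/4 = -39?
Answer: 103769/171259 - √129/171259 ≈ 0.60585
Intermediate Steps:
d = -156 (d = 4*(-39) = -156)
b(I) = 9*I
(-103769 + z(d))/(b(-243) - 169072) = (-103769 + √(285 - 156))/(9*(-243) - 169072) = (-103769 + √129)/(-2187 - 169072) = (-103769 + √129)/(-171259) = (-103769 + √129)*(-1/171259) = 103769/171259 - √129/171259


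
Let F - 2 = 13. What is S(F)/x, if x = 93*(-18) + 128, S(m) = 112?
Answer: -56/773 ≈ -0.072445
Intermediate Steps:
F = 15 (F = 2 + 13 = 15)
x = -1546 (x = -1674 + 128 = -1546)
S(F)/x = 112/(-1546) = 112*(-1/1546) = -56/773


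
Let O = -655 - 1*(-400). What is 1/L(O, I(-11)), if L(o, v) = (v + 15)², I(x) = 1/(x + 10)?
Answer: 1/196 ≈ 0.0051020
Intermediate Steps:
O = -255 (O = -655 + 400 = -255)
I(x) = 1/(10 + x)
L(o, v) = (15 + v)²
1/L(O, I(-11)) = 1/((15 + 1/(10 - 11))²) = 1/((15 + 1/(-1))²) = 1/((15 - 1)²) = 1/(14²) = 1/196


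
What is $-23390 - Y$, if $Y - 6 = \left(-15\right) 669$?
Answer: $-13361$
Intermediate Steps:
$Y = -10029$ ($Y = 6 - 10035 = -10029$)
$-23390 - Y = -23390 - -10029 = -23390 + 10029 = -13361$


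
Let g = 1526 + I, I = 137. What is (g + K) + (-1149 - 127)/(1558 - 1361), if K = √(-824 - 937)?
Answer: 326335/197 + I*√1761 ≈ 1656.5 + 41.964*I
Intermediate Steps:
K = I*√1761 (K = √(-1761) = I*√1761 ≈ 41.964*I)
g = 1663 (g = 1526 + 137 = 1663)
(g + K) + (-1149 - 127)/(1558 - 1361) = (1663 + I*√1761) + (-1149 - 127)/(1558 - 1361) = (1663 + I*√1761) - 1276/197 = 326335/197 + I*√1761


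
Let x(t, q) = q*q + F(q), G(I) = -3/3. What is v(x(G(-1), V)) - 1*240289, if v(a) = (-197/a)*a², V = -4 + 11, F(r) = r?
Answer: -251321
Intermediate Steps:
V = 7
G(I) = -1 (G(I) = -3*⅓ = -1)
x(t, q) = q + q² (x(t, q) = q*q + q = q² + q = q + q²)
v(a) = -197*a
v(x(G(-1), V)) - 1*240289 = -1379*(1 + 7) - 1*240289 = -1379*8 - 240289 = -197*56 - 240289 = -11032 - 240289 = -251321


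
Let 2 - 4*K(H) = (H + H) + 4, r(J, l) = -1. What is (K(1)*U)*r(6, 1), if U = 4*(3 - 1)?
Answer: 8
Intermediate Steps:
U = 8 (U = 4*2 = 8)
K(H) = -½ - H/2 (K(H) = ½ - ((H + H) + 4)/4 = ½ - (2*H + 4)/4 = ½ - (4 + 2*H)/4 = ½ + (-1 - H/2) = -½ - H/2)
(K(1)*U)*r(6, 1) = ((-½ - ½*1)*8)*(-1) = ((-½ - ½)*8)*(-1) = -1*8*(-1) = -8*(-1) = 8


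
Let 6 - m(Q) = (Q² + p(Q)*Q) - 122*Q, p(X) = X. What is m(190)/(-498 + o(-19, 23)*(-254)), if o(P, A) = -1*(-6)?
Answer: 8169/337 ≈ 24.240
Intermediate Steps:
o(P, A) = 6
m(Q) = 6 - 2*Q² + 122*Q (m(Q) = 6 - ((Q² + Q*Q) - 122*Q) = 6 - ((Q² + Q²) - 122*Q) = 6 - (2*Q² - 122*Q) = 6 - (-122*Q + 2*Q²) = 6 + (-2*Q² + 122*Q) = 6 - 2*Q² + 122*Q)
m(190)/(-498 + o(-19, 23)*(-254)) = (6 - 2*190² + 122*190)/(-498 + 6*(-254)) = (6 - 2*36100 + 23180)/(-498 - 1524) = (6 - 72200 + 23180)/(-2022) = -49014*(-1/2022) = 8169/337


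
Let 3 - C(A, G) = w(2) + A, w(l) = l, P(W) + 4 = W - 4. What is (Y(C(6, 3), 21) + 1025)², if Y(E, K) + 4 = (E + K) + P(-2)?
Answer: 1054729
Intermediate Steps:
P(W) = -8 + W (P(W) = -4 + (W - 4) = -4 + (-4 + W) = -8 + W)
C(A, G) = 1 - A (C(A, G) = 3 - (2 + A) = 3 + (-2 - A) = 1 - A)
Y(E, K) = -14 + E + K (Y(E, K) = -4 + ((E + K) + (-8 - 2)) = -4 + ((E + K) - 10) = -4 + (-10 + E + K) = -14 + E + K)
(Y(C(6, 3), 21) + 1025)² = ((-14 + (1 - 1*6) + 21) + 1025)² = ((-14 + (1 - 6) + 21) + 1025)² = ((-14 - 5 + 21) + 1025)² = (2 + 1025)² = 1027² = 1054729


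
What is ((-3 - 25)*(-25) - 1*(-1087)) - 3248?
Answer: -1461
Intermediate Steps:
((-3 - 25)*(-25) - 1*(-1087)) - 3248 = (-28*(-25) + 1087) - 3248 = (700 + 1087) - 3248 = 1787 - 3248 = -1461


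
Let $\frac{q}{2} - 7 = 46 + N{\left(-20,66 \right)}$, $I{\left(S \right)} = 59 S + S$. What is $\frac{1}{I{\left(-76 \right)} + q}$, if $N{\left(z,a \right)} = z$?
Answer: $- \frac{1}{4494} \approx -0.00022252$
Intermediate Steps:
$I{\left(S \right)} = 60 S$
$q = 66$ ($q = 14 + 2 \left(46 - 20\right) = 14 + 2 \cdot 26 = 14 + 52 = 66$)
$\frac{1}{I{\left(-76 \right)} + q} = \frac{1}{60 \left(-76\right) + 66} = \frac{1}{-4560 + 66} = \frac{1}{-4494} = - \frac{1}{4494}$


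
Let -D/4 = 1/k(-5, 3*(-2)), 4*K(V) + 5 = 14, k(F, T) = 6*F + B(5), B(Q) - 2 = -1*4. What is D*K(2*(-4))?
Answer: 9/32 ≈ 0.28125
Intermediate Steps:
B(Q) = -2 (B(Q) = 2 - 1*4 = 2 - 4 = -2)
k(F, T) = -2 + 6*F (k(F, T) = 6*F - 2 = -2 + 6*F)
K(V) = 9/4 (K(V) = -5/4 + (1/4)*14 = -5/4 + 7/2 = 9/4)
D = 1/8 (D = -4/(-2 + 6*(-5)) = -4/(-2 - 30) = -4/(-32) = -4*(-1/32) = 1/8 ≈ 0.12500)
D*K(2*(-4)) = (1/8)*(9/4) = 9/32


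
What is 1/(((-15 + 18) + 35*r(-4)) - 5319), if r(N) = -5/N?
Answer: -4/21089 ≈ -0.00018967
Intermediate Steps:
1/(((-15 + 18) + 35*r(-4)) - 5319) = 1/(((-15 + 18) + 35*(-5/(-4))) - 5319) = 1/((3 + 35*(-5*(-¼))) - 5319) = 1/((3 + 35*(5/4)) - 5319) = 1/((3 + 175/4) - 5319) = 1/(187/4 - 5319) = 1/(-21089/4) = -4/21089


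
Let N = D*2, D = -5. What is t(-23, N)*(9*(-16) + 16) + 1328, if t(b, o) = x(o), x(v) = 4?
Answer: 816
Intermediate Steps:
N = -10 (N = -5*2 = -10)
t(b, o) = 4
t(-23, N)*(9*(-16) + 16) + 1328 = 4*(9*(-16) + 16) + 1328 = 4*(-144 + 16) + 1328 = 4*(-128) + 1328 = -512 + 1328 = 816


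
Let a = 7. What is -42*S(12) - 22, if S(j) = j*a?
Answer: -3550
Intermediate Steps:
S(j) = 7*j (S(j) = j*7 = 7*j)
-42*S(12) - 22 = -294*12 - 22 = -42*84 - 22 = -3528 - 22 = -3550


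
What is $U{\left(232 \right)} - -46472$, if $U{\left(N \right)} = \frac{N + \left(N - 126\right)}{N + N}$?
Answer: $\frac{10781673}{232} \approx 46473.0$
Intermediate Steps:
$U{\left(N \right)} = \frac{-126 + 2 N}{2 N}$ ($U{\left(N \right)} = \frac{N + \left(N - 126\right)}{2 N} = \left(N + \left(-126 + N\right)\right) \frac{1}{2 N} = \left(-126 + 2 N\right) \frac{1}{2 N} = \frac{-126 + 2 N}{2 N}$)
$U{\left(232 \right)} - -46472 = \frac{-63 + 232}{232} - -46472 = \frac{1}{232} \cdot 169 + 46472 = \frac{169}{232} + 46472 = \frac{10781673}{232}$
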